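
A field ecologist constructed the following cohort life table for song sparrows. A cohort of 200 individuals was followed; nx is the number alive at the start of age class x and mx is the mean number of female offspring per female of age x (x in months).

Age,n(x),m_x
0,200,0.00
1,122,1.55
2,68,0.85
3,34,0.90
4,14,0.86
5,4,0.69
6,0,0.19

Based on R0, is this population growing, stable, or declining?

growing

lx = nx/n0 = nx/200: 1, 0.61, 0.34, 0.17, 0.07, 0.02, 0
R0 = Σ lx·mx = 0 + 0.9455 + 0.289 + 0.153 + 0.0602 + 0.0138 + 0 = 1.4615
R0 > 1, so the population is growing.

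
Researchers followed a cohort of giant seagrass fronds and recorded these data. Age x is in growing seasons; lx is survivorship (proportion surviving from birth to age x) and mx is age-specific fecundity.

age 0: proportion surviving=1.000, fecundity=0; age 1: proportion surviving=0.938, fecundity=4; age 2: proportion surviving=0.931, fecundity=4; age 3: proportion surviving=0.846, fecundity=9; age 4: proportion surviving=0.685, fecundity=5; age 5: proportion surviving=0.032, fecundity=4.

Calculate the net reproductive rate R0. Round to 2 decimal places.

lx·mx by age: 0, 3.752, 3.724, 7.614, 3.425, 0.128
R0 = Σ lx·mx = 18.643 → 18.64

18.64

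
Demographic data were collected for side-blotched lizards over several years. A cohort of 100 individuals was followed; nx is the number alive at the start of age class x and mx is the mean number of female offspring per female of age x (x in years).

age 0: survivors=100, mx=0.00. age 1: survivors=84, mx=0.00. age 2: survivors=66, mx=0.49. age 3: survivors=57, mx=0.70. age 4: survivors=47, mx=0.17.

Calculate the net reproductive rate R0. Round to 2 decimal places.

0.80

lx = nx/n0 = nx/100: 1, 0.84, 0.66, 0.57, 0.47
lx·mx by age: 0, 0, 0.3234, 0.399, 0.0799
R0 = Σ lx·mx = 0.8023 → 0.80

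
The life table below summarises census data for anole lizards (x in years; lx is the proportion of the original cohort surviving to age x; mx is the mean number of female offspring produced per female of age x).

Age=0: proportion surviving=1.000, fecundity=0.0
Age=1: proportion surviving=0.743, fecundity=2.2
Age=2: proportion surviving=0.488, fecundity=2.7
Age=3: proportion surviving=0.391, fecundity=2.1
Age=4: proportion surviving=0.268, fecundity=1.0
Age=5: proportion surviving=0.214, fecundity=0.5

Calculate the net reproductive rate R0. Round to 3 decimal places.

lx·mx by age: 0, 1.6346, 1.3176, 0.8211, 0.268, 0.107
R0 = Σ lx·mx = 4.1483 → 4.148

4.148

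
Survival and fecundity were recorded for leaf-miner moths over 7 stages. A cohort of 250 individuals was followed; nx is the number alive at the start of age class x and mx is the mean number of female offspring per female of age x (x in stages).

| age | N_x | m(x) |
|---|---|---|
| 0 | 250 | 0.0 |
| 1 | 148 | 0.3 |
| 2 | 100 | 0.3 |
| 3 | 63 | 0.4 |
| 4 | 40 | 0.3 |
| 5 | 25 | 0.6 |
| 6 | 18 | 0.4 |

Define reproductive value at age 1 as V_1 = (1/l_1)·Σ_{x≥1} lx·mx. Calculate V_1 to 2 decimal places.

lx = nx/n0 = nx/250: 1, 0.592, 0.4, 0.252, 0.16, 0.1, 0.072
lx·mx for x ≥ 1: 0.1776, 0.12, 0.1008, 0.048, 0.06, 0.0288 → sum = 0.5352
V_1 = 0.5352 / l_1 = 0.5352 / 0.592 = 0.904054… → 0.90

0.90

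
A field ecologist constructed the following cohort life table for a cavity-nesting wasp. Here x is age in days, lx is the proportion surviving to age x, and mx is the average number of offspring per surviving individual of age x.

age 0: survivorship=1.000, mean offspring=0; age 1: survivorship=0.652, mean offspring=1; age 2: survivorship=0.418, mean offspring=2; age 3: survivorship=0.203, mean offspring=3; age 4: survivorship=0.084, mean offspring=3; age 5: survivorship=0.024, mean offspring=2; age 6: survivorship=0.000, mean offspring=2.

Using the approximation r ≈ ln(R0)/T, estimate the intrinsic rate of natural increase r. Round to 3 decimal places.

0.388

R0 = Σ lx·mx = 0 + 0.652 + 0.836 + 0.609 + 0.252 + 0.048 + 0 = 2.397
Σ x·lx·mx = 5.399; T = 5.399/2.397 = 2.2524…
r ≈ ln(R0)/T = ln(2.397)/2.2524… = 0.38813… → 0.388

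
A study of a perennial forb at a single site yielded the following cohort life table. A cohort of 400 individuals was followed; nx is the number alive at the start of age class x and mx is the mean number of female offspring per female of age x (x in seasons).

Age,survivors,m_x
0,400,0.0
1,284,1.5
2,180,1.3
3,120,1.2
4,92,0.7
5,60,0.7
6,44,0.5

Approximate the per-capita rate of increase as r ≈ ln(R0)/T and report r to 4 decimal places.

0.4098

lx = nx/n0 = nx/400: 1, 0.71, 0.45, 0.3, 0.23, 0.15, 0.11
R0 = Σ lx·mx = 0 + 1.065 + 0.585 + 0.36 + 0.161 + 0.105 + 0.055 = 2.331
Σ x·lx·mx = 4.814; T = 4.814/2.331 = 2.06521…
r ≈ ln(R0)/T = ln(2.331)/2.06521… = 0.409788… → 0.4098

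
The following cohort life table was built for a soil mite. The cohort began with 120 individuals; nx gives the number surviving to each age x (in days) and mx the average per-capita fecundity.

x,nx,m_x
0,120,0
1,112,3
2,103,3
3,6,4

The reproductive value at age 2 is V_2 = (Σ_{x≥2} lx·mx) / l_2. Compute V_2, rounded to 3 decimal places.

3.233

lx = nx/n0 = nx/120: 1, 0.93333…, 0.85833…, 0.05
lx·mx for x ≥ 2: 2.575…, 0.2 → sum = 2.775…
V_2 = 2.775… / l_2 = 2.775… / 0.858333… = 3.23301… → 3.233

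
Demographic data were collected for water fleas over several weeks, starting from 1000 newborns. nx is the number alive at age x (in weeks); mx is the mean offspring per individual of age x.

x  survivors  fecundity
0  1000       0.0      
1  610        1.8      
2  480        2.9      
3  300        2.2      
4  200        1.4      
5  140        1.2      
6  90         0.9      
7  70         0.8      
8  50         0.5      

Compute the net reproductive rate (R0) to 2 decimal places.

lx = nx/n0 = nx/1000: 1, 0.61, 0.48, 0.3, 0.2, 0.14, 0.09, 0.07, 0.05
lx·mx by age: 0, 1.098, 1.392, 0.66, 0.28, 0.168, 0.081, 0.056, 0.025
R0 = Σ lx·mx = 3.76 → 3.76

3.76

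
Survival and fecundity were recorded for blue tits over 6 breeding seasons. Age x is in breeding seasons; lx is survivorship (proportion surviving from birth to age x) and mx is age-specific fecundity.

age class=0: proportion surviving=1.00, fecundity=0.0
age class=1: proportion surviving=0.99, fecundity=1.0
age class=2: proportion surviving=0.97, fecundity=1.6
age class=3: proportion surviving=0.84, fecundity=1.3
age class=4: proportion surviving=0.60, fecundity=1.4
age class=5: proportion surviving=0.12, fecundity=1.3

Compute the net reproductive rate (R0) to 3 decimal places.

4.630

lx·mx by age: 0, 0.99, 1.552, 1.092, 0.84, 0.156
R0 = Σ lx·mx = 4.63 → 4.630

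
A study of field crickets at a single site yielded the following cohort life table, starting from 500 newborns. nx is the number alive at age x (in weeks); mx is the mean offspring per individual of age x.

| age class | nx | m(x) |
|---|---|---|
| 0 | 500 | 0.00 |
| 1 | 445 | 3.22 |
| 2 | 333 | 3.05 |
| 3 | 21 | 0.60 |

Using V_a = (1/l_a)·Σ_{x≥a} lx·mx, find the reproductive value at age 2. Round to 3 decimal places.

3.088

lx = nx/n0 = nx/500: 1, 0.89, 0.666, 0.042
lx·mx for x ≥ 2: 2.0313, 0.0252 → sum = 2.0565
V_2 = 2.0565 / l_2 = 2.0565 / 0.666 = 3.087838… → 3.088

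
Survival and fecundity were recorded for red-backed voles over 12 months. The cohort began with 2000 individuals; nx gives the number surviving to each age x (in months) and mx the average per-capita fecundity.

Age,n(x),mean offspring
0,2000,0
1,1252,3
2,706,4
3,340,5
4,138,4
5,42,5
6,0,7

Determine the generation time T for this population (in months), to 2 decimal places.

lx = nx/n0 = nx/2000: 1, 0.626, 0.353, 0.17, 0.069, 0.021, 0
lx·mx: 0, 1.878, 1.412, 0.85, 0.276, 0.105, 0 → R0 = 4.521
x·lx·mx: 0, 1.878, 2.824, 2.55, 1.104, 0.525, 0 → Σ = 8.881
T = 8.881 / 4.521 = 1.964388… → 1.96

1.96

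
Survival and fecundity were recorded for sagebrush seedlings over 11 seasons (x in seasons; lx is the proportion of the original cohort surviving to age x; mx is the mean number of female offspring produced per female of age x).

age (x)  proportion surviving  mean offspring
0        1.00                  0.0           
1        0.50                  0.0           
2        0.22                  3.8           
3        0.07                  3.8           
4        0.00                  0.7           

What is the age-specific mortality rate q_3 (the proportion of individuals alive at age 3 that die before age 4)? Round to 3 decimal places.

q_3 = (l_3 − l_4) / l_3 = (0.07 − 0) / 0.07
     = 0.07 / 0.07 = 1 → 1.000

1.000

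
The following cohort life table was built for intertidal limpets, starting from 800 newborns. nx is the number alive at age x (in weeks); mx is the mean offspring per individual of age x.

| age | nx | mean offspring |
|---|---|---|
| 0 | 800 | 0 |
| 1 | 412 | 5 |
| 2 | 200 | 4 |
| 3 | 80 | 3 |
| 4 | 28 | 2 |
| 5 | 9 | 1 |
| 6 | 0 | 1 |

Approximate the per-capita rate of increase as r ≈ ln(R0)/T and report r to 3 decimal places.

0.936

lx = nx/n0 = nx/800: 1, 0.515, 0.25, 0.1, 0.035, 0.01125, 0
R0 = Σ lx·mx = 0 + 2.575 + 1 + 0.3 + 0.07 + 0.01125 + 0 = 3.95625
Σ x·lx·mx = 5.81125; T = 5.81125/3.95625 = 1.46888…
r ≈ ln(R0)/T = ln(3.95625)/1.46888… = 0.93629… → 0.936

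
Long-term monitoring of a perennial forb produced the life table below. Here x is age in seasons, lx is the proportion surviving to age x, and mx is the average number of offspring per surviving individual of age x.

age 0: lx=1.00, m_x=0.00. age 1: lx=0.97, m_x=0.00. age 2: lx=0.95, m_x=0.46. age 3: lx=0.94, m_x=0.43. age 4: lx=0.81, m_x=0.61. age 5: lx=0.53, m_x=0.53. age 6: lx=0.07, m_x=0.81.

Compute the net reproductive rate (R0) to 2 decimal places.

1.67

lx·mx by age: 0, 0, 0.437, 0.4042, 0.4941, 0.2809, 0.0567
R0 = Σ lx·mx = 1.6729 → 1.67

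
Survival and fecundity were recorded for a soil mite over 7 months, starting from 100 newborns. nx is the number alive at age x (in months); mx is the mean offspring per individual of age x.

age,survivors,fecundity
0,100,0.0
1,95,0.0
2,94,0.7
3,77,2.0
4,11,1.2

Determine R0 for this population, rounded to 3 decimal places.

lx = nx/n0 = nx/100: 1, 0.95, 0.94, 0.77, 0.11
lx·mx by age: 0, 0, 0.658, 1.54, 0.132
R0 = Σ lx·mx = 2.33 → 2.330

2.330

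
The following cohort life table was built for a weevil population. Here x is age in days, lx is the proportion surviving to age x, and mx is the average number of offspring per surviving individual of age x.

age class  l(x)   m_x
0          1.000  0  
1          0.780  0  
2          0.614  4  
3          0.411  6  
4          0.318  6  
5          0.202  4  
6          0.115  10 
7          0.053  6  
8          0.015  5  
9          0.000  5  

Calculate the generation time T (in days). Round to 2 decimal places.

lx·mx: 0, 0, 2.456, 2.466, 1.908, 0.808, 1.15, 0.318, 0.075, 0 → R0 = 9.181
x·lx·mx: 0, 0, 4.912, 7.398, 7.632, 4.04, 6.9, 2.226, 0.6, 0 → Σ = 33.708
T = 33.708 / 9.181 = 3.671495… → 3.67

3.67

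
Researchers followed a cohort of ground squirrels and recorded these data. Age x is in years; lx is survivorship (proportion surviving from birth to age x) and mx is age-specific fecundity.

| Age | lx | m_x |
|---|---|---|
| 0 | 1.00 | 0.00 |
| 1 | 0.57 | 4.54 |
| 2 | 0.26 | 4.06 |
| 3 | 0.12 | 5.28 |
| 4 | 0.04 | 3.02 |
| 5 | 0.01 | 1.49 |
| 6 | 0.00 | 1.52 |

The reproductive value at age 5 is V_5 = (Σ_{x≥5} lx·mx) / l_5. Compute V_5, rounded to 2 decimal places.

lx·mx for x ≥ 5: 0.0149, 0 → sum = 0.0149
V_5 = 0.0149 / l_5 = 0.0149 / 0.01 = 1.49 → 1.49

1.49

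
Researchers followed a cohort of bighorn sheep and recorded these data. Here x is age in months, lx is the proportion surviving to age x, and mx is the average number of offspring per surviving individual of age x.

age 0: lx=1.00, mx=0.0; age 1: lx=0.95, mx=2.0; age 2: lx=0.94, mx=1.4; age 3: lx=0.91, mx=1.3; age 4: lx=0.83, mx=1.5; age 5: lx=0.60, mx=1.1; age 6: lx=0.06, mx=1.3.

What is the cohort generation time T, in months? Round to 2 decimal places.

2.64

lx·mx: 0, 1.9, 1.316, 1.183, 1.245, 0.66, 0.078 → R0 = 6.382
x·lx·mx: 0, 1.9, 2.632, 3.549, 4.98, 3.3, 0.468 → Σ = 16.829
T = 16.829 / 6.382 = 2.636948… → 2.64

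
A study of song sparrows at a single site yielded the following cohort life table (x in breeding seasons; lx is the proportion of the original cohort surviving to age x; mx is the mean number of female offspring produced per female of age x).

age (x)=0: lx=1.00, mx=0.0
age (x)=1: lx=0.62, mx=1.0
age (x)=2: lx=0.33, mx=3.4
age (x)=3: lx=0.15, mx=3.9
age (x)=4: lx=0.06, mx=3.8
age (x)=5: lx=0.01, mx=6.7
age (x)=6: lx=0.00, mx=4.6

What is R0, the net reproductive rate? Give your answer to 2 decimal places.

lx·mx by age: 0, 0.62, 1.122, 0.585, 0.228, 0.067, 0
R0 = Σ lx·mx = 2.622 → 2.62

2.62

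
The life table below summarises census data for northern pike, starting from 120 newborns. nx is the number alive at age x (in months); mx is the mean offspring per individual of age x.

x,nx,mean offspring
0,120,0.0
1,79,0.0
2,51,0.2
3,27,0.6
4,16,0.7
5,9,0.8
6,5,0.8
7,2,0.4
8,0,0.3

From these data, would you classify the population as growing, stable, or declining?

declining

lx = nx/n0 = nx/120: 1, 0.65833…, 0.425, 0.225, 0.13333…, 0.075, 0.04167…, 0.01667…, 0
R0 = Σ lx·mx = 0 + 0 + 0.085 + 0.135 + 0.093333… + 0.06 + 0.033333… + 0.006667… + 0 = 0.413333…
R0 < 1, so the population is declining.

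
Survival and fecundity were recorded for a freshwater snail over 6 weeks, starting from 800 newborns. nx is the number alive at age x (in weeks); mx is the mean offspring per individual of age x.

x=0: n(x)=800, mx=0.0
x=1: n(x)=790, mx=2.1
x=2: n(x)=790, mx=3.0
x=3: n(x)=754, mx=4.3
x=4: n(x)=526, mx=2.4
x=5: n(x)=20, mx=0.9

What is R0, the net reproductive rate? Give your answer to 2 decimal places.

10.69

lx = nx/n0 = nx/800: 1, 0.9875, 0.9875, 0.9425, 0.6575, 0.025
lx·mx by age: 0, 2.07375, 2.9625, 4.05275, 1.578, 0.0225
R0 = Σ lx·mx = 10.6895 → 10.69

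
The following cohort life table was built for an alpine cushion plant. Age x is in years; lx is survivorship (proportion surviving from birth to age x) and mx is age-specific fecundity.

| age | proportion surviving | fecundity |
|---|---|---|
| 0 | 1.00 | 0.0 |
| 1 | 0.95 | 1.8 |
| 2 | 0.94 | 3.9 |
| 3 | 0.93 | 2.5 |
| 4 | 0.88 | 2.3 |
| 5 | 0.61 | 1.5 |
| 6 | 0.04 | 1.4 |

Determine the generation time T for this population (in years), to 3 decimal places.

lx·mx: 0, 1.71, 3.666, 2.325, 2.024, 0.915, 0.056 → R0 = 10.696
x·lx·mx: 0, 1.71, 7.332, 6.975, 8.096, 4.575, 0.336 → Σ = 29.024
T = 29.024 / 10.696 = 2.713538… → 2.714

2.714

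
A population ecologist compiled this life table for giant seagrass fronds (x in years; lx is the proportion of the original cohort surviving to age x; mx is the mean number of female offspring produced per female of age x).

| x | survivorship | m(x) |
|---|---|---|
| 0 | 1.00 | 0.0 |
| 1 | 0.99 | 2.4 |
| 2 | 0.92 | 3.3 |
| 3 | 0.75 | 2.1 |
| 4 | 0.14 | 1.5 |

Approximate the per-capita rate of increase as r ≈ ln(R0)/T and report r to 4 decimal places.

1.0137

R0 = Σ lx·mx = 0 + 2.376 + 3.036 + 1.575 + 0.21 = 7.197
Σ x·lx·mx = 14.013; T = 14.013/7.197 = 1.94706…
r ≈ ln(R0)/T = ln(7.197)/1.94706… = 1.013663… → 1.0137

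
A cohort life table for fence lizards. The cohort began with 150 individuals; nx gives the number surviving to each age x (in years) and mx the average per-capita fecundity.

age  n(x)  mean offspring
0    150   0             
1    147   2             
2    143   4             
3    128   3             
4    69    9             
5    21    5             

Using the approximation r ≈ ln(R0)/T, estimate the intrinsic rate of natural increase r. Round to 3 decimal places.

0.910

lx = nx/n0 = nx/150: 1, 0.98, 0.95333…, 0.85333…, 0.46, 0.14
R0 = Σ lx·mx = 0 + 1.96 + 3.81333… + 2.56… + 4.14 + 0.7 = 13.173333…
Σ x·lx·mx = 37.326667…; T = 37.326667…/13.173333… = 2.8335…
r ≈ ln(R0)/T = ln(13.173333…)/2.8335… = 0.9099… → 0.910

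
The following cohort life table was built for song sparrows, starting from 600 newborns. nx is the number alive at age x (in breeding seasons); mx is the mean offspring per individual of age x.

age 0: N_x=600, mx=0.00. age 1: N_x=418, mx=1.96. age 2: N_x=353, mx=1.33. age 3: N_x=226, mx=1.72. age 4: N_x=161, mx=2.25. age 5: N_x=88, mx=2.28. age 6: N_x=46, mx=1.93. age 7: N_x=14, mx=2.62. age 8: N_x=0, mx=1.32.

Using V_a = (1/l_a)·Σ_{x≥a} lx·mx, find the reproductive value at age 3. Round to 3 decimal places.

4.766

lx = nx/n0 = nx/600: 1, 0.69667…, 0.58833…, 0.37667…, 0.26833…, 0.14667…, 0.07667…, 0.02333…, 0
lx·mx for x ≥ 3: 0.647867…, 0.60375…, 0.3344…, 0.147967…, 0.061133…, 0 → sum = 1.795117…
V_3 = 1.795117… / l_3 = 1.795117… / 0.376667… = 4.765796… → 4.766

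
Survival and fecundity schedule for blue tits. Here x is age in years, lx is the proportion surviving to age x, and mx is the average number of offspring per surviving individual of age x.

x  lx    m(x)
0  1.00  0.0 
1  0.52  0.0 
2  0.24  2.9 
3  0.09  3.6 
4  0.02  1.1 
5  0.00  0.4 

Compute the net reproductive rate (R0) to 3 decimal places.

1.042

lx·mx by age: 0, 0, 0.696, 0.324, 0.022, 0
R0 = Σ lx·mx = 1.042 → 1.042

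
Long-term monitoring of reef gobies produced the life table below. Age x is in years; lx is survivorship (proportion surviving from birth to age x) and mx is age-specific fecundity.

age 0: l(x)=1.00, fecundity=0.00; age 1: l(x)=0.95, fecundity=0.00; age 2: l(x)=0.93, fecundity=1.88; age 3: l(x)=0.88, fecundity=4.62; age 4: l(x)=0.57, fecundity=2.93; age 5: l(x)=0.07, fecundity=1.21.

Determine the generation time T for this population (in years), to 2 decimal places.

lx·mx: 0, 0, 1.7484, 4.0656, 1.6701, 0.0847 → R0 = 7.5688
x·lx·mx: 0, 0, 3.4968, 12.1968, 6.6804, 0.4235 → Σ = 22.7975
T = 22.7975 / 7.5688 = 3.012036… → 3.01

3.01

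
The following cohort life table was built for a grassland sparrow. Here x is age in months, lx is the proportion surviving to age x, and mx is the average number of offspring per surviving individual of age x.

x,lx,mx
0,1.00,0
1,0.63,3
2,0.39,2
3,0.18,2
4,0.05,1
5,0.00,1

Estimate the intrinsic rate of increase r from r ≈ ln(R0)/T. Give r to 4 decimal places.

0.7325

R0 = Σ lx·mx = 0 + 1.89 + 0.78 + 0.36 + 0.05 + 0 = 3.08
Σ x·lx·mx = 4.73; T = 4.73/3.08 = 1.53571…
r ≈ ln(R0)/T = ln(3.08)/1.53571… = 0.732512… → 0.7325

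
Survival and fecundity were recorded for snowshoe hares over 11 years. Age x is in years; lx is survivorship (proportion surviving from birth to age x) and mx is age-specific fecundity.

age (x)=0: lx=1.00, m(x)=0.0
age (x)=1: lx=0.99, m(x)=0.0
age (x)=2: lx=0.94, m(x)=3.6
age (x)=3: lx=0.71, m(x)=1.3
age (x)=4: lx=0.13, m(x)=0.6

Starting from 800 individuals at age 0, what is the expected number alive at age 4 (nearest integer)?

104

Expected survivors = N0 · l_4 = 800 × 0.13 = 104 → 104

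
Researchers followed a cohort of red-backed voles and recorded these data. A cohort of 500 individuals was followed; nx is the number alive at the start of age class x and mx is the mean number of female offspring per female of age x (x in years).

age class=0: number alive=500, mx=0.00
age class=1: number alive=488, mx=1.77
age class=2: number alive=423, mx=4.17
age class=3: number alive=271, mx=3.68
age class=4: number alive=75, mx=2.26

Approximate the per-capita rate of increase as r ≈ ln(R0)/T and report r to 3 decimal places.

lx = nx/n0 = nx/500: 1, 0.976, 0.846, 0.542, 0.15
R0 = Σ lx·mx = 0 + 1.72752 + 3.52782 + 1.99456 + 0.339 = 7.5889
Σ x·lx·mx = 16.12284; T = 16.12284/7.5889 = 2.12453…
r ≈ ln(R0)/T = ln(7.5889)/2.12453… = 0.95395… → 0.954

0.954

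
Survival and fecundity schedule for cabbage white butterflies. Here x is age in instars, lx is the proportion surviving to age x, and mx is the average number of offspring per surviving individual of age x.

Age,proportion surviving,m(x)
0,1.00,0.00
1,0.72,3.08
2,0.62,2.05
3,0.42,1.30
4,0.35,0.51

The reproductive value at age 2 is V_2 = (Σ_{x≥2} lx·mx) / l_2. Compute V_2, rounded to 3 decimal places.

3.219

lx·mx for x ≥ 2: 1.271, 0.546, 0.1785 → sum = 1.9955
V_2 = 1.9955 / l_2 = 1.9955 / 0.62 = 3.218548… → 3.219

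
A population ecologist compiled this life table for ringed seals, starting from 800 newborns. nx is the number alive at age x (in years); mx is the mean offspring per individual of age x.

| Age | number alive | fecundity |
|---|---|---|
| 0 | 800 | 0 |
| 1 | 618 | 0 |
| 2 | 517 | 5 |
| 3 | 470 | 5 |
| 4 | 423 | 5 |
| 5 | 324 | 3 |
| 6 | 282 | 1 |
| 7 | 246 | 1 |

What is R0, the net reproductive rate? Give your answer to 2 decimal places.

10.69

lx = nx/n0 = nx/800: 1, 0.7725, 0.64625, 0.5875, 0.52875, 0.405, 0.3525, 0.3075
lx·mx by age: 0, 0, 3.23125, 2.9375, 2.64375, 1.215, 0.3525, 0.3075
R0 = Σ lx·mx = 10.6875 → 10.69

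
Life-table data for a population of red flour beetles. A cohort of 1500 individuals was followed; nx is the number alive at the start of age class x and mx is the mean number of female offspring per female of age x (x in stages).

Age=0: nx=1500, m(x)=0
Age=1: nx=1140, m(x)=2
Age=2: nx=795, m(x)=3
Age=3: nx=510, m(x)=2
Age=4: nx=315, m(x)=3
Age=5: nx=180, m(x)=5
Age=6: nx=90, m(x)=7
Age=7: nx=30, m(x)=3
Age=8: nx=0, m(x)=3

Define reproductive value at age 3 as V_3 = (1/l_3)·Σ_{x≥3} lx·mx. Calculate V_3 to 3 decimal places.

7.029

lx = nx/n0 = nx/1500: 1, 0.76, 0.53, 0.34, 0.21, 0.12, 0.06, 0.02, 0
lx·mx for x ≥ 3: 0.68, 0.63, 0.6, 0.42, 0.06, 0 → sum = 2.39
V_3 = 2.39 / l_3 = 2.39 / 0.34 = 7.029412… → 7.029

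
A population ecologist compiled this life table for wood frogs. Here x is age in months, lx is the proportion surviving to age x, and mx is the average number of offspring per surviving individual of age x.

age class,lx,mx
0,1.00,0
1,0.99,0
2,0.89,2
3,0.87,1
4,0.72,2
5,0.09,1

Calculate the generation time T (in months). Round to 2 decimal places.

2.96

lx·mx: 0, 0, 1.78, 0.87, 1.44, 0.09 → R0 = 4.18
x·lx·mx: 0, 0, 3.56, 2.61, 5.76, 0.45 → Σ = 12.38
T = 12.38 / 4.18 = 2.961722… → 2.96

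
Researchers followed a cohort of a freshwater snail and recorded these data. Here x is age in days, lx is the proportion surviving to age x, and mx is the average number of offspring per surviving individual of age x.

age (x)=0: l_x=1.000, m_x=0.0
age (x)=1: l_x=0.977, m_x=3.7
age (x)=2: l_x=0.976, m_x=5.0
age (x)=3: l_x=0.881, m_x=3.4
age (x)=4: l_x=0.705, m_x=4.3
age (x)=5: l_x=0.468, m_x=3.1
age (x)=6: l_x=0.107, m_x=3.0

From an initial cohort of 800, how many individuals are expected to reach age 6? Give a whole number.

Expected survivors = N0 · l_6 = 800 × 0.107 = 85.6 → 86

86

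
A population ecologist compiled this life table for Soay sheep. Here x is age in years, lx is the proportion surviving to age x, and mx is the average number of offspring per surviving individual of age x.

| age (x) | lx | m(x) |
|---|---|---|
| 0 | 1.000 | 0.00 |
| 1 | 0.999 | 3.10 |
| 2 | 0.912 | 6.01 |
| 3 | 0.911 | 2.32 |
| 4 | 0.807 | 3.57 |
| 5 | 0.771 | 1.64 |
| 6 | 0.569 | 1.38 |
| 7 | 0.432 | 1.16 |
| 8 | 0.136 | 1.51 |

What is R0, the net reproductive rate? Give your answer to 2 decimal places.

16.33

lx·mx by age: 0, 3.0969, 5.48112, 2.11352, 2.88099, 1.26444, 0.78522, 0.50112, 0.20536
R0 = Σ lx·mx = 16.32867 → 16.33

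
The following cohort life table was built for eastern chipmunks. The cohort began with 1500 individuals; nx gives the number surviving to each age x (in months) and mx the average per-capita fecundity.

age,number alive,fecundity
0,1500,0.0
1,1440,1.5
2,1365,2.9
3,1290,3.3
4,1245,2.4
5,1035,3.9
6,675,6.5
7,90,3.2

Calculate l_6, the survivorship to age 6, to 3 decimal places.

0.450

l_6 = n_6/n_0 = 675/1500 = 0.45 → 0.450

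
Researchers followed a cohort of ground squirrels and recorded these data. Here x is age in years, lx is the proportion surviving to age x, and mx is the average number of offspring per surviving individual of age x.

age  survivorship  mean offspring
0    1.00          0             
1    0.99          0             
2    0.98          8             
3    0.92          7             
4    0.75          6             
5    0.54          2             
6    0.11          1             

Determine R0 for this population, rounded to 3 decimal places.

19.970

lx·mx by age: 0, 0, 7.84, 6.44, 4.5, 1.08, 0.11
R0 = Σ lx·mx = 19.97 → 19.970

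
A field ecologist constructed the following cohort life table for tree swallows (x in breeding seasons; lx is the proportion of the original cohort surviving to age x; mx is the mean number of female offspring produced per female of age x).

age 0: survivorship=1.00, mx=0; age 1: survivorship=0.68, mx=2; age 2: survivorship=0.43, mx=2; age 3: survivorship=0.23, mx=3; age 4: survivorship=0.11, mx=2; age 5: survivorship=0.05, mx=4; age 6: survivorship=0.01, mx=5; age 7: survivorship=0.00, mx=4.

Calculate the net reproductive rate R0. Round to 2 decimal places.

3.38

lx·mx by age: 0, 1.36, 0.86, 0.69, 0.22, 0.2, 0.05, 0
R0 = Σ lx·mx = 3.38 → 3.38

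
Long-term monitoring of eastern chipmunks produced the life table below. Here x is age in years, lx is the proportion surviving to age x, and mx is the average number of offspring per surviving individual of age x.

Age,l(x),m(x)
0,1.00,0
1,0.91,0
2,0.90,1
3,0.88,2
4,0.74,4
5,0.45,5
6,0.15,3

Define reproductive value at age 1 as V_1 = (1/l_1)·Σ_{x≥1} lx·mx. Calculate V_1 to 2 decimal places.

9.14

lx·mx for x ≥ 1: 0, 0.9, 1.76, 2.96, 2.25, 0.45 → sum = 8.32
V_1 = 8.32 / l_1 = 8.32 / 0.91 = 9.142857… → 9.14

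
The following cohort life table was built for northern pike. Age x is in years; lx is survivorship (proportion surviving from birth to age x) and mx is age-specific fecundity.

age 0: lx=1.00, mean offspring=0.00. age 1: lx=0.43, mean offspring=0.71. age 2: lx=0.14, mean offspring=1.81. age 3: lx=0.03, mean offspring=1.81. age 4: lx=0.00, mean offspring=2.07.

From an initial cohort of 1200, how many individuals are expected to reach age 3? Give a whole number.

Expected survivors = N0 · l_3 = 1200 × 0.03 = 36 → 36

36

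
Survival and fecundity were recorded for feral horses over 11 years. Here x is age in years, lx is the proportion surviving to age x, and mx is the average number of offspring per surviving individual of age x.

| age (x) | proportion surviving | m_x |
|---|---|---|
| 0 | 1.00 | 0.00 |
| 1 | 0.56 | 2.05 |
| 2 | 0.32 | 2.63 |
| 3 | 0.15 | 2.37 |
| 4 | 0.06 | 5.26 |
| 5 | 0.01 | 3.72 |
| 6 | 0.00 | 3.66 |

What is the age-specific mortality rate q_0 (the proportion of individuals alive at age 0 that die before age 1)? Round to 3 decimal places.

q_0 = (l_0 − l_1) / l_0 = (1 − 0.56) / 1
     = 0.44 / 1 = 0.44 → 0.440

0.440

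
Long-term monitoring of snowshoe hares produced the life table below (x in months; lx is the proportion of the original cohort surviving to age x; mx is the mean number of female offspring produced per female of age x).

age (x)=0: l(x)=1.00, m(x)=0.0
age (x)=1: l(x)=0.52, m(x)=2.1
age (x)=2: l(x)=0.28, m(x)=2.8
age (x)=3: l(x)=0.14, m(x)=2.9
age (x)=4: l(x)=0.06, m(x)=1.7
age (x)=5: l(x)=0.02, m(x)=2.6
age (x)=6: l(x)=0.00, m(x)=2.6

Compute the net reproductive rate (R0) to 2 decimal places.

lx·mx by age: 0, 1.092, 0.784, 0.406, 0.102, 0.052, 0
R0 = Σ lx·mx = 2.436 → 2.44

2.44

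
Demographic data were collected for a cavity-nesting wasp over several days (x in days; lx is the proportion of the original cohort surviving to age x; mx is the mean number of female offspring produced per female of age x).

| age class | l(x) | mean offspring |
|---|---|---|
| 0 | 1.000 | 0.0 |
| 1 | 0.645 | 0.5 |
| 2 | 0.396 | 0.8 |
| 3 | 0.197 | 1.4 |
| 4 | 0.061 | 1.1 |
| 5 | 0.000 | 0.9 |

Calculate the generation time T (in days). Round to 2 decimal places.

lx·mx: 0, 0.3225, 0.3168, 0.2758, 0.0671, 0 → R0 = 0.9822
x·lx·mx: 0, 0.3225, 0.6336, 0.8274, 0.2684, 0 → Σ = 2.0519
T = 2.0519 / 0.9822 = 2.089086… → 2.09

2.09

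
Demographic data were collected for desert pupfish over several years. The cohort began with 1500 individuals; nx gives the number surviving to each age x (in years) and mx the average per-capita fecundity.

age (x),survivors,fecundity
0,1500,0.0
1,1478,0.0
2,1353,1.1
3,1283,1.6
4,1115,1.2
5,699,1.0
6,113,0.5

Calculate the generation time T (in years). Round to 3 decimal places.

lx = nx/n0 = nx/1500: 1, 0.98533…, 0.902, 0.85533…, 0.74333…, 0.466, 0.07533…
lx·mx: 0, 0, 0.9922, 1.368533…, 0.892…, 0.466, 0.037667… → R0 = 3.7564…
x·lx·mx: 0, 0, 1.9844, 4.1056…, 3.568…, 2.33, 0.226… → Σ = 12.214…
T = 12.214… / 3.7564… = 3.251517… → 3.252

3.252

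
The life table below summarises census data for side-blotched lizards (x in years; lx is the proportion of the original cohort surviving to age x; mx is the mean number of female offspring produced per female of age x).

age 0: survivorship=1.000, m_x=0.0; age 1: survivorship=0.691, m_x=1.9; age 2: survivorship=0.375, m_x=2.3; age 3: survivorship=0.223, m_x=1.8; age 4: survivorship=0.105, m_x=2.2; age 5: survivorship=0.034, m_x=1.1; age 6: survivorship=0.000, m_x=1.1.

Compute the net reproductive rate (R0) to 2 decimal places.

lx·mx by age: 0, 1.3129, 0.8625, 0.4014, 0.231, 0.0374, 0
R0 = Σ lx·mx = 2.8452 → 2.85

2.85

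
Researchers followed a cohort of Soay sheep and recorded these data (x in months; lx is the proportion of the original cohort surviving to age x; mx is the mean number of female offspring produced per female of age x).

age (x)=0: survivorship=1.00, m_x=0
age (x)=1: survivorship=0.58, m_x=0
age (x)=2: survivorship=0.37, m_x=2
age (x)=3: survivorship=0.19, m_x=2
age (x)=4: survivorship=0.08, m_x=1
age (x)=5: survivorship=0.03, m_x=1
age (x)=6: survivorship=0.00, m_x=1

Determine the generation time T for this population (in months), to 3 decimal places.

lx·mx: 0, 0, 0.74, 0.38, 0.08, 0.03, 0 → R0 = 1.23
x·lx·mx: 0, 0, 1.48, 1.14, 0.32, 0.15, 0 → Σ = 3.09
T = 3.09 / 1.23 = 2.512195… → 2.512

2.512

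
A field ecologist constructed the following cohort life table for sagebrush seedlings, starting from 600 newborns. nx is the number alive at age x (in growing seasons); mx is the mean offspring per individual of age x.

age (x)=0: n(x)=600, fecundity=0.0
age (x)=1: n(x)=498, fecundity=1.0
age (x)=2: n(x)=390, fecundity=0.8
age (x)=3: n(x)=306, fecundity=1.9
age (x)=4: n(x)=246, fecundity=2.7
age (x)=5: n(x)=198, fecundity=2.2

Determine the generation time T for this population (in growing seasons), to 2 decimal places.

3.09

lx = nx/n0 = nx/600: 1, 0.83, 0.65, 0.51, 0.41, 0.33
lx·mx: 0, 0.83, 0.52, 0.969, 1.107, 0.726 → R0 = 4.152
x·lx·mx: 0, 0.83, 1.04, 2.907, 4.428, 3.63 → Σ = 12.835
T = 12.835 / 4.152 = 3.091281… → 3.09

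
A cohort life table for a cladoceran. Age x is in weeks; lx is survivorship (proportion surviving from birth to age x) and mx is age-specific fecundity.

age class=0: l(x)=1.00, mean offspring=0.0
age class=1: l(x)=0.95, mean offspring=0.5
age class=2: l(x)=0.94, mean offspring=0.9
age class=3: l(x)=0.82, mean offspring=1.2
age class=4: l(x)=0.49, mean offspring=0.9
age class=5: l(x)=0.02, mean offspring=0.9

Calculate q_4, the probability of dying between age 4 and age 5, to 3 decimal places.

q_4 = (l_4 − l_5) / l_4 = (0.49 − 0.02) / 0.49
     = 0.47 / 0.49 = 0.959184… → 0.959

0.959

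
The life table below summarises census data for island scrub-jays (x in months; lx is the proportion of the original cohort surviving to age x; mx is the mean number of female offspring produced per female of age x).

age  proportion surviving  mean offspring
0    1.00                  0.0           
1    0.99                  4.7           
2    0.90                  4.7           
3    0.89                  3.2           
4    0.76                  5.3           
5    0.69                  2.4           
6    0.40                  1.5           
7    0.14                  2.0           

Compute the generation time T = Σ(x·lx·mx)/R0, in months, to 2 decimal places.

lx·mx: 0, 4.653, 4.23, 2.848, 4.028, 1.656, 0.6, 0.28 → R0 = 18.295
x·lx·mx: 0, 4.653, 8.46, 8.544, 16.112, 8.28, 3.6, 1.96 → Σ = 51.609
T = 51.609 / 18.295 = 2.820935… → 2.82

2.82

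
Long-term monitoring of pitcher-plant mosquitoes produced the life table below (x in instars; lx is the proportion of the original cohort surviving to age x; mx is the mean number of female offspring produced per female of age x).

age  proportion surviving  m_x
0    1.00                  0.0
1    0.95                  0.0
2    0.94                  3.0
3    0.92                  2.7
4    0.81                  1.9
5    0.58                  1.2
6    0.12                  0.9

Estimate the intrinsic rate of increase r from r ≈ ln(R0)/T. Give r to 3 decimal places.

0.665

R0 = Σ lx·mx = 0 + 0 + 2.82 + 2.484 + 1.539 + 0.696 + 0.108 = 7.647
Σ x·lx·mx = 23.376; T = 23.376/7.647 = 3.05689…
r ≈ ln(R0)/T = ln(7.647)/3.05689… = 0.66549… → 0.665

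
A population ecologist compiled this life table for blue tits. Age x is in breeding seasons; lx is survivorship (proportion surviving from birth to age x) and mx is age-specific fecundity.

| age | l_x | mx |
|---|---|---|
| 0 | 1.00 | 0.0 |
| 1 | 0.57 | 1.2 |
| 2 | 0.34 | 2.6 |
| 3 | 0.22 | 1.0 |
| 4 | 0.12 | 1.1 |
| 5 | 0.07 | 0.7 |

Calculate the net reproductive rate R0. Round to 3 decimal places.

lx·mx by age: 0, 0.684, 0.884, 0.22, 0.132, 0.049
R0 = Σ lx·mx = 1.969 → 1.969

1.969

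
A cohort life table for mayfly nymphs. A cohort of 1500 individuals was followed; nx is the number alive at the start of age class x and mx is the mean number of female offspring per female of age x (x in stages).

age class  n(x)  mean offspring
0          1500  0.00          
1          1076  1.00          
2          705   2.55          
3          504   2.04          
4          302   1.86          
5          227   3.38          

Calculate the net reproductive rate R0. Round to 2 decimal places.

lx = nx/n0 = nx/1500: 1, 0.71733…, 0.47, 0.336, 0.20133…, 0.15133…
lx·mx by age: 0, 0.717333…, 1.1985, 0.68544, 0.37448…, 0.511507…
R0 = Σ lx·mx = 3.48726… → 3.49

3.49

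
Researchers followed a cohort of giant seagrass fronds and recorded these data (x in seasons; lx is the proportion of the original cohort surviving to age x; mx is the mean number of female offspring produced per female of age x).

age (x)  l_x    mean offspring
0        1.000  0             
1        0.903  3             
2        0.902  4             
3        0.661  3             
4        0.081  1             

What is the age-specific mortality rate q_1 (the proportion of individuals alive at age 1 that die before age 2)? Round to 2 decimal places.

q_1 = (l_1 − l_2) / l_1 = (0.903 − 0.902) / 0.903
     = 0.001 / 0.903 = 0.001107… → 0.00

0.00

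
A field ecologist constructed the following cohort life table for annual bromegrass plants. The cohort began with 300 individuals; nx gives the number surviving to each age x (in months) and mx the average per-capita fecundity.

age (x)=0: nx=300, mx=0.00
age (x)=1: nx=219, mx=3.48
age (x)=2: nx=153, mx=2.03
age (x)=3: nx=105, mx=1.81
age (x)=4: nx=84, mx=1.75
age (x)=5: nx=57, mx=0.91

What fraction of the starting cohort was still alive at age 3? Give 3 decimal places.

0.350

l_3 = n_3/n_0 = 105/300 = 0.35 → 0.350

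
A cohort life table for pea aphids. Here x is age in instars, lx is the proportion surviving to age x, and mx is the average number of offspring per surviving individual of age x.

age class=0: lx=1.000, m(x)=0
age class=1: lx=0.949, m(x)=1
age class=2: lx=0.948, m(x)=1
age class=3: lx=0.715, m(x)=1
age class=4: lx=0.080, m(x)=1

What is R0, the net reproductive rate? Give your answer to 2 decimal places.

lx·mx by age: 0, 0.949, 0.948, 0.715, 0.08
R0 = Σ lx·mx = 2.692 → 2.69

2.69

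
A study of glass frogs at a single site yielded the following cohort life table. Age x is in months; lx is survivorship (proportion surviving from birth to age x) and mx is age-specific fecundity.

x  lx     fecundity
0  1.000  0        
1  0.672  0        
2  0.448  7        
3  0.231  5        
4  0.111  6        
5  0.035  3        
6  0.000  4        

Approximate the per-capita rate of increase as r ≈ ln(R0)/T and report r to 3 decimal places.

R0 = Σ lx·mx = 0 + 0 + 3.136 + 1.155 + 0.666 + 0.105 + 0 = 5.062
Σ x·lx·mx = 12.926; T = 12.926/5.062 = 2.55354…
r ≈ ln(R0)/T = ln(5.062)/2.55354… = 0.6351… → 0.635

0.635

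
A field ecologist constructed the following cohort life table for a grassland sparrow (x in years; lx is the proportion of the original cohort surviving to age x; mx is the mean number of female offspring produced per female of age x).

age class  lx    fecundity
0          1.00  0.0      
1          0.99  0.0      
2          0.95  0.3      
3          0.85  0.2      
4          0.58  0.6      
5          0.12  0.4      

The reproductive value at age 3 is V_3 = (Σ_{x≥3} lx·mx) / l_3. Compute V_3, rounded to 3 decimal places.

lx·mx for x ≥ 3: 0.17, 0.348, 0.048 → sum = 0.566
V_3 = 0.566 / l_3 = 0.566 / 0.85 = 0.665882… → 0.666

0.666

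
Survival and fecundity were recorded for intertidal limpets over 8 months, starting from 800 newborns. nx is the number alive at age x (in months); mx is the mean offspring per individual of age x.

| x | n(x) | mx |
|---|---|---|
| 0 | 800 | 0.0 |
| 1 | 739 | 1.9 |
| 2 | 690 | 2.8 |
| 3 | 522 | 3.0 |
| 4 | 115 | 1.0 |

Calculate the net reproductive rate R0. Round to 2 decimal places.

lx = nx/n0 = nx/800: 1, 0.92375, 0.8625, 0.6525, 0.14375
lx·mx by age: 0, 1.755125, 2.415, 1.9575, 0.14375
R0 = Σ lx·mx = 6.271375 → 6.27

6.27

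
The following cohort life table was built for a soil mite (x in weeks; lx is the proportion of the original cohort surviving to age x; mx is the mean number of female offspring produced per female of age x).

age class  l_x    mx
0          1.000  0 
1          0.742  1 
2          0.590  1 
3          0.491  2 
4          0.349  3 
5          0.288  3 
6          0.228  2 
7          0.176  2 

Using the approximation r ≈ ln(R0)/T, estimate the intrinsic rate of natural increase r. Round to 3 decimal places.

0.438

R0 = Σ lx·mx = 0 + 0.742 + 0.59 + 0.982 + 1.047 + 0.864 + 0.456 + 0.352 = 5.033
Σ x·lx·mx = 18.576; T = 18.576/5.033 = 3.69084…
r ≈ ln(R0)/T = ln(5.033)/3.69084… = 0.43785… → 0.438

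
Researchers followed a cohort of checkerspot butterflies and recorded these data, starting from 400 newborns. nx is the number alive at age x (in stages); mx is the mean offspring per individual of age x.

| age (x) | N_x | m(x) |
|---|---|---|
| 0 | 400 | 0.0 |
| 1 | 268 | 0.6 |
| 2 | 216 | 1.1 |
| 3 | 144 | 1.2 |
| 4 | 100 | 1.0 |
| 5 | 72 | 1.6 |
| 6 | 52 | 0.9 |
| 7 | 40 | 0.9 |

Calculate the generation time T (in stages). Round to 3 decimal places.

3.064

lx = nx/n0 = nx/400: 1, 0.67, 0.54, 0.36, 0.25, 0.18, 0.13, 0.1
lx·mx: 0, 0.402, 0.594, 0.432, 0.25, 0.288, 0.117, 0.09 → R0 = 2.173
x·lx·mx: 0, 0.402, 1.188, 1.296, 1, 1.44, 0.702, 0.63 → Σ = 6.658
T = 6.658 / 2.173 = 3.063967… → 3.064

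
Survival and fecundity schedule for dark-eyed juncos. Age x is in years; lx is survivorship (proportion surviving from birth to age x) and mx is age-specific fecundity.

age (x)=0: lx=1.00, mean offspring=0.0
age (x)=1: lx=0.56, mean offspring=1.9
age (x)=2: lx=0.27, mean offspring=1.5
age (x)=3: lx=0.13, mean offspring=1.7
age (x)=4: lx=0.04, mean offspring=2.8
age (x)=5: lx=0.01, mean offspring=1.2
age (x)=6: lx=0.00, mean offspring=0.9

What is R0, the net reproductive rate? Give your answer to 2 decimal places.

1.81

lx·mx by age: 0, 1.064, 0.405, 0.221, 0.112, 0.012, 0
R0 = Σ lx·mx = 1.814 → 1.81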